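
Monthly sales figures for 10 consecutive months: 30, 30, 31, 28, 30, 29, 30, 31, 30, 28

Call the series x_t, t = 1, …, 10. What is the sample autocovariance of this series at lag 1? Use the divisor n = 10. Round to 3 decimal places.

-0.239

Mean x̄ = (30 + 30 + 31 + 28 + 30 + 29 + 30 + 31 + 30 + 28)/10 = 29.7000
Σ_{t=1}^{9}(x_t−x̄)(x_{t+1}−x̄) = -2.3900
γ_1 = -2.3900 / 10 = -0.239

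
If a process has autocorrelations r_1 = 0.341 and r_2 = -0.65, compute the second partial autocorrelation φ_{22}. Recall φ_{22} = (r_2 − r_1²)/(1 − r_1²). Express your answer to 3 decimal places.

-0.867

φ_{22} = (r_2 − r_1²) / (1 − r_1²)
r_1² = (0.341)² = 0.116281
Numerator = -0.65 − 0.1163 = -0.7663; denominator = 1 − 0.1163 = 0.8837
φ_{22} = -0.7663 / 0.8837 = -0.867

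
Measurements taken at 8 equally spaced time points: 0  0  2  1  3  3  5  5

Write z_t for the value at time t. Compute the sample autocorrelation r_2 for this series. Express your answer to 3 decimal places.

0.228

Mean z̄ = (0 + 0 + 2 + 1 + 3 + 3 + 5 + 5)/8 = 2.3750
Σ(z_t−z̄)(z_{t+2}−z̄) = (0.8906) + (3.2656) + (-0.2344) + (-0.8594) + (1.6406) + (1.6406) = 6.3438
Denominator Σ(z_t−z̄)² = 27.8750
r_2 = 6.3438 / 27.8750 = 0.228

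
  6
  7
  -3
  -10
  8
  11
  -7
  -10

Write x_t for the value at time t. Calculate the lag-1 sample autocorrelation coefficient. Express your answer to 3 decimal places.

0.096

Mean x̄ = (6 + 7 − 3 − 10 + 8 + 11 − 7 − 10)/8 = 0.2500
Deviations from mean: 5.7500, 6.7500, -3.2500, -10.2500, 7.7500, 10.7500, -7.2500, -10.2500
Numerator Σ_{t=1}^{7}(x_t−x̄)(x_{t+1}−x̄) = 50.4375
Denominator Σ(x_t−x̄)² = 527.5000
r_1 = 50.4375 / 527.5000 = 0.096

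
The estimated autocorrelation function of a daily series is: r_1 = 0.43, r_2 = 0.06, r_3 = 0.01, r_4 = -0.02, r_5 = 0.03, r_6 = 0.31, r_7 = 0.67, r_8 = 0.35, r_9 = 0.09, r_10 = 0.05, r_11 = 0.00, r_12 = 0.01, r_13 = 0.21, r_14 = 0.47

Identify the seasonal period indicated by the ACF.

7

The largest autocorrelation is r_7 = 0.67, with a weaker echo at lag 14 (0.47); the remaining lags stay at or below 0.43. The elevated value at lag 1 (0.43), dropping to 0.06 at lag 2, reflects decaying short-term dependence rather than seasonality.
The dominant spike at lag 7 indicates a seasonal period of 7.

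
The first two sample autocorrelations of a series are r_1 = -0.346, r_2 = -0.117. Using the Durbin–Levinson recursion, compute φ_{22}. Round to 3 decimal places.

φ_{22} = (r_2 − r_1²) / (1 − r_1²)
r_1² = (-0.346)² = 0.119716
Numerator = -0.117 − 0.1197 = -0.2367; denominator = 1 − 0.1197 = 0.8803
φ_{22} = -0.2367 / 0.8803 = -0.269

-0.269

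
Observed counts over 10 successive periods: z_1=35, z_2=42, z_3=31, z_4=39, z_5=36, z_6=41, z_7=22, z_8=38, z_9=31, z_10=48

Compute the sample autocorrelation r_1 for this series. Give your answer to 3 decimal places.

Mean z̄ = (35 + 42 + 31 + 39 + 36 + 41 + 22 + 38 + 31 + 48)/10 = 36.3000
Numerator Σ_{t=1}^{9}(z_t−z̄)(z_{t+1}−z̄) = -216.6900
Denominator Σ(z_t−z̄)² = 464.1000
r_1 = -216.6900 / 464.1000 = -0.467

-0.467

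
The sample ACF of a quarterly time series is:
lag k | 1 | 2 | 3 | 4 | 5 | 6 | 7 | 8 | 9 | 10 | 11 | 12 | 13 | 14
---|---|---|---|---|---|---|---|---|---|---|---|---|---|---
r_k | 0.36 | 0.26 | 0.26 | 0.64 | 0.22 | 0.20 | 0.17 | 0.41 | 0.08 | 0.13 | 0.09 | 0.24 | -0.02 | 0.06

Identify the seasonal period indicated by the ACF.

4

The largest autocorrelation is r_4 = 0.64, with a weaker echo at lag 8 (0.41); the remaining lags stay at or below 0.36. The elevated value at lag 1 (0.36), dropping to 0.26 at lag 2, reflects decaying short-term dependence rather than seasonality.
The dominant spike at lag 4 indicates a seasonal period of 4.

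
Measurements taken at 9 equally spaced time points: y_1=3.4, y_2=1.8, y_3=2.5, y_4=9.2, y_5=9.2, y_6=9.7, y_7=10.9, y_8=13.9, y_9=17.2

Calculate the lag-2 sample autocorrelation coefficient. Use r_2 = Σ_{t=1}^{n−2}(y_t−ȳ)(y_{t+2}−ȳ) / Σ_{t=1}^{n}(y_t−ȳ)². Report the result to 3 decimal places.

Mean ȳ = (3.4 + 1.8 + 2.5 + 9.2 + 9.2 + 9.7 + 10.9 + 13.9 + 17.2)/9 = 8.6444
Σ(y_t−ȳ)(y_{t+2}−ȳ) = (32.2242) + (-3.8025) + (-3.4136) + (0.5864) + (1.2531) + (5.5475) + (19.2975) = 51.6927
Denominator Σ(y_t−ȳ)² = 219.7422
r_2 = 51.6927 / 219.7422 = 0.235

0.235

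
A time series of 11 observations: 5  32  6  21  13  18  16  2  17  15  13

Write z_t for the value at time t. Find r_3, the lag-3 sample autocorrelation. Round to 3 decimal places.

Mean z̄ = (5 + 32 + 6 + 21 + 13 + 18 + 16 + 2 + 17 + 15 + 13)/11 = 14.3636
Numerator Σ_{t=1}^{8}(z_t−z̄)(z_{t+3}−z̄) = -61.3967
Denominator Σ(z_t−z̄)² = 692.5455
r_3 = -61.3967 / 692.5455 = -0.089

-0.089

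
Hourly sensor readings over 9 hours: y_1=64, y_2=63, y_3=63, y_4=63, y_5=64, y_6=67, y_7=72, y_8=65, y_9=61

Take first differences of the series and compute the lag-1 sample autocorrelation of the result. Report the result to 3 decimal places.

First differences Δy: -1, 0, 0, 1, 3, 5, -7, -4
Mean of differences = -0.3750
Numerator Σ(Δy_t−Δȳ)(Δy_{t+1}−Δȳ) = 11.6094
Denominator Σ(Δy_t−Δȳ)² = 99.8750
r_1(Δy) = 11.6094 / 99.8750 = 0.116

0.116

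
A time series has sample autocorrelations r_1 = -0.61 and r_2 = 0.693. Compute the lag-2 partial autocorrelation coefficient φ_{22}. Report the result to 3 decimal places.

0.511

φ_{22} = (r_2 − r_1²) / (1 − r_1²)
r_1² = (-0.61)² = 0.3721
Numerator = 0.693 − 0.3721 = 0.3209; denominator = 1 − 0.3721 = 0.6279
φ_{22} = 0.3209 / 0.6279 = 0.511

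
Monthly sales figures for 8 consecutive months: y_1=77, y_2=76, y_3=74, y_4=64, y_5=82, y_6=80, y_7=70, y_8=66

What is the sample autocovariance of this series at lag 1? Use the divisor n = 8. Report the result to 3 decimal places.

Mean ȳ = (77 + 76 + 74 + 64 + 82 + 80 + 70 + 66)/8 = 73.6250
Σ_{t=1}^{7}(y_t−ȳ)(y_{t+1}−ȳ) = -17.3906
γ_1 = -17.3906 / 8 = -2.174

-2.174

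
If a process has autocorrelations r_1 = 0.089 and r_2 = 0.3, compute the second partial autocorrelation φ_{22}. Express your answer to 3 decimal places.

φ_{22} = (r_2 − r_1²) / (1 − r_1²)
r_1² = (0.089)² = 0.007921
Numerator = 0.3 − 0.0079 = 0.2921; denominator = 1 − 0.0079 = 0.9921
φ_{22} = 0.2921 / 0.9921 = 0.294

0.294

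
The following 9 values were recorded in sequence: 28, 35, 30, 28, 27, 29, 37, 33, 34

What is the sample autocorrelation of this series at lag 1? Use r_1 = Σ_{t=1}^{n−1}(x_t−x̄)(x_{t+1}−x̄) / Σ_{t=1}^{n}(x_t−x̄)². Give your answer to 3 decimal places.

Mean x̄ = (28 + 35 + 30 + 28 + 27 + 29 + 37 + 33 + 34)/9 = 31.2222
Numerator Σ_{t=1}^{8}(x_t−x̄)(x_{t+1}−x̄) = 12.5062
Denominator Σ(x_t−x̄)² = 103.5556
r_1 = 12.5062 / 103.5556 = 0.121

0.121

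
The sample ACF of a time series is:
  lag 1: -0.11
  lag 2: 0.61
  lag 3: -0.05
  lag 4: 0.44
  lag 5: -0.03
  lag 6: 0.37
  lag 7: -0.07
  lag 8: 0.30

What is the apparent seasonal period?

The largest autocorrelation is r_2 = 0.61, with weaker echoes at lags 4 (0.44), 6 (0.37) and 8 (0.30); the remaining lags stay at or below -0.03.
The dominant spike at lag 2 indicates a seasonal period of 2.

2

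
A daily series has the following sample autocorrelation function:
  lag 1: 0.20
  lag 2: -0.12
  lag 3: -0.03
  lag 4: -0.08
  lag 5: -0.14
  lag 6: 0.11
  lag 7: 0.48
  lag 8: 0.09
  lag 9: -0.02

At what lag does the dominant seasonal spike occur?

7

The largest autocorrelation is r_7 = 0.48; the remaining lags stay at or below 0.20.
The dominant spike at lag 7 indicates a seasonal period of 7.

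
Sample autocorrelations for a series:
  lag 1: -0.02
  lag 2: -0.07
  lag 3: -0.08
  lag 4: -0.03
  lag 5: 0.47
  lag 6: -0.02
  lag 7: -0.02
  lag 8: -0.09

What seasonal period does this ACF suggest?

The largest autocorrelation is r_5 = 0.47; the remaining lags stay at or below -0.02.
The dominant spike at lag 5 indicates a seasonal period of 5.

5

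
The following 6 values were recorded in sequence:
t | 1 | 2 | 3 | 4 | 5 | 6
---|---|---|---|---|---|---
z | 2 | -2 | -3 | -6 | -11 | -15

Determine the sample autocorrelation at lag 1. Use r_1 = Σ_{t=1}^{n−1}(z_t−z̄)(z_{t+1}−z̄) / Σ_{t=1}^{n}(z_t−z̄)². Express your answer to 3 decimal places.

0.455

Mean z̄ = (2 − 2 − 3 − 6 − 11 − 15)/6 = -5.8333
Deviations from mean: 7.8333, 3.8333, 2.8333, -0.1667, -5.1667, -9.1667
Σ(z_t−z̄)(z_{t+1}−z̄) = (30.0278) + (10.8611) + (-0.4722) + (0.8611) + (47.3611) = 88.6389
Denominator Σ(z_t−z̄)² = 194.8333
r_1 = 88.6389 / 194.8333 = 0.455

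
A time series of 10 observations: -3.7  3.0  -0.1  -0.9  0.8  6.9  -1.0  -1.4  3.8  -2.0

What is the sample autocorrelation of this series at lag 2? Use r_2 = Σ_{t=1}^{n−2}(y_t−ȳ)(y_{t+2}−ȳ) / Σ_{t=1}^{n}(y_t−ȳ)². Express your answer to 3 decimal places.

-0.255

Mean ȳ = (-3.7 + 3.0 − 0.1 − 0.9 + 0.8 + 6.9 − 1.0 − 1.4 + 3.8 − 2.0)/10 = 0.5400
Numerator Σ_{t=1}^{8}(y_t−ȳ)(y_{t+2}−ȳ) = -22.9852
Denominator Σ(y_t−ȳ)² = 90.2440
r_2 = -22.9852 / 90.2440 = -0.255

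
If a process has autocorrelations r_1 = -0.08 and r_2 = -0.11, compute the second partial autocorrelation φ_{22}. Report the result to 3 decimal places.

φ_{22} = (r_2 − r_1²) / (1 − r_1²)
r_1² = (-0.08)² = 0.0064
Numerator = -0.11 − 0.0064 = -0.1164; denominator = 1 − 0.0064 = 0.9936
φ_{22} = -0.1164 / 0.9936 = -0.117

-0.117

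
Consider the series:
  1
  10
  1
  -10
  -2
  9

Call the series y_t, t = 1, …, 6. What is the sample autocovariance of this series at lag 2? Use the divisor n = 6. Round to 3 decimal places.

Mean ȳ = (1 + 10 + 1 − 10 − 2 + 9)/6 = 1.5000
Σ_{t=1}^{4}(y_t−ȳ)(y_{t+2}−ȳ) = -182.0000
γ_2 = -182.0000 / 6 = -30.333

-30.333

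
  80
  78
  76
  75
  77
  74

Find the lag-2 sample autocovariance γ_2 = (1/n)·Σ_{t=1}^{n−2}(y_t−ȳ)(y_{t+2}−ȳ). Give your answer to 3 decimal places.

Mean ȳ = (80 + 78 + 76 + 75 + 77 + 74)/6 = 76.6667
Σ_{t=1}^{4}(y_t−ȳ)(y_{t+2}−ȳ) = -0.2222
γ_2 = -0.2222 / 6 = -0.037

-0.037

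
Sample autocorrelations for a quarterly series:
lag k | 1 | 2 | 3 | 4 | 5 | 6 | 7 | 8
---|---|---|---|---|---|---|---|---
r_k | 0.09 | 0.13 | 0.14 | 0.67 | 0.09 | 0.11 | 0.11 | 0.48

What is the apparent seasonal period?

The largest autocorrelation is r_4 = 0.67, with a weaker echo at lag 8 (0.48); the remaining lags stay at or below 0.14.
The dominant spike at lag 4 indicates a seasonal period of 4.

4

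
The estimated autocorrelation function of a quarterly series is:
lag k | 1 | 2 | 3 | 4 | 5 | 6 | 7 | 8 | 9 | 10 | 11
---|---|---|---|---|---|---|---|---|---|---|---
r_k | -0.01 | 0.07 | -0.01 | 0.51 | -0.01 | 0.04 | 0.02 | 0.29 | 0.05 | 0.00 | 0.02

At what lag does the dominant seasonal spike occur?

4

The largest autocorrelation is r_4 = 0.51, with a weaker echo at lag 8 (0.29); the remaining lags stay at or below 0.07.
The dominant spike at lag 4 indicates a seasonal period of 4.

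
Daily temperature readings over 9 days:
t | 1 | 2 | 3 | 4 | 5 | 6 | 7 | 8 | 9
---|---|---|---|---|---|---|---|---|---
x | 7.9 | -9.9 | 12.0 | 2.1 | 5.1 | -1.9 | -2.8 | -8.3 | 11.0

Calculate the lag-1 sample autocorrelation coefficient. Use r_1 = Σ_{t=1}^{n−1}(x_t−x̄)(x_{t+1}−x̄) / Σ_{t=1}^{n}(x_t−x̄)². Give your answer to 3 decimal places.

Mean x̄ = (7.9 − 9.9 + 12.0 + 2.1 + 5.1 − 1.9 − 2.8 − 8.3 + 11.0)/9 = 1.6889
Numerator Σ_{t=1}^{8}(x_t−x̄)(x_{t+1}−x̄) = -230.1335
Denominator Σ(x_t−x̄)² = 510.5089
r_1 = -230.1335 / 510.5089 = -0.451

-0.451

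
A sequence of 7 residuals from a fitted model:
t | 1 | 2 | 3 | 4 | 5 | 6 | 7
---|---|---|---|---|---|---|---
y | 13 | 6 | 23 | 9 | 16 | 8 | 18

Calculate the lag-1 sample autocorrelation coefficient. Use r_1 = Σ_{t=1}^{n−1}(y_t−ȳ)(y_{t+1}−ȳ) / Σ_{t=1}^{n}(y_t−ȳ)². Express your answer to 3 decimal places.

Mean ȳ = (13 + 6 + 23 + 9 + 16 + 8 + 18)/7 = 13.2857
Deviations from mean: -0.2857, -7.2857, 9.7143, -4.2857, 2.7143, -5.2857, 4.7143
Σ(y_t−ȳ)(y_{t+1}−ȳ) = (2.0816) + (-70.7755) + (-41.6327) + (-11.6327) + (-14.3469) + (-24.9184) = -161.2245
Denominator Σ(y_t−ȳ)² = 223.4286
r_1 = -161.2245 / 223.4286 = -0.722

-0.722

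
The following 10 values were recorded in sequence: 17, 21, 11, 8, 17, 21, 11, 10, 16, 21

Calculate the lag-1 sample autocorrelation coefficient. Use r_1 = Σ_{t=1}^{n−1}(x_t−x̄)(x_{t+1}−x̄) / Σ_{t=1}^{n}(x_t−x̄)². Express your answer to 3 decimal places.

Mean x̄ = (17 + 21 + 11 + 8 + 17 + 21 + 11 + 10 + 16 + 21)/10 = 15.3000
Numerator Σ_{t=1}^{9}(x_t−x̄)(x_{t+1}−x̄) = 12.4100
Denominator Σ(x_t−x̄)² = 222.1000
r_1 = 12.4100 / 222.1000 = 0.056

0.056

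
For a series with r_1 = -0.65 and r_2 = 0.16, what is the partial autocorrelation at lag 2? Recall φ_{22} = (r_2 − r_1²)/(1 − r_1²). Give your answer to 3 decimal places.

φ_{22} = (r_2 − r_1²) / (1 − r_1²)
r_1² = (-0.65)² = 0.4225
Numerator = 0.16 − 0.4225 = -0.2625; denominator = 1 − 0.4225 = 0.5775
φ_{22} = -0.2625 / 0.5775 = -0.455

-0.455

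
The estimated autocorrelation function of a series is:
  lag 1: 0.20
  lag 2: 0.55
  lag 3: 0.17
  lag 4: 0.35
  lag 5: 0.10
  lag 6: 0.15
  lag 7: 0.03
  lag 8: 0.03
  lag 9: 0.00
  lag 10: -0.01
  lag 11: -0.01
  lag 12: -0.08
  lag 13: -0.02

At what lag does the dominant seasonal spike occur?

The largest autocorrelation is r_2 = 0.55, with a weaker echo at lag 4 (0.35); the remaining lags stay at or below 0.20.
The dominant spike at lag 2 indicates a seasonal period of 2.

2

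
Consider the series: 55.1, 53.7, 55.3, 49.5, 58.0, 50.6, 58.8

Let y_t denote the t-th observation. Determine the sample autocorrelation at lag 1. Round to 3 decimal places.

-0.736

Mean ȳ = (55.1 + 53.7 + 55.3 + 49.5 + 58.0 + 50.6 + 58.8)/7 = 54.4286
Deviations from mean: 0.6714, -0.7286, 0.8714, -4.9286, 3.5714, -3.8286, 4.3714
Numerator Σ_{t=1}^{6}(y_t−ȳ)(y_{t+1}−ȳ) = -53.4308
Denominator Σ(y_t−ȳ)² = 72.5543
r_1 = -53.4308 / 72.5543 = -0.736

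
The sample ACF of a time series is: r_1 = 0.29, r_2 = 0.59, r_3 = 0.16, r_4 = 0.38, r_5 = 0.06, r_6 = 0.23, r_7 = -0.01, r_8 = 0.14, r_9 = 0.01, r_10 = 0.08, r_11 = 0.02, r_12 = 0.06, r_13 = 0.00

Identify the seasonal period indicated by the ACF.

2

The largest autocorrelation is r_2 = 0.59, with a weaker echo at lag 4 (0.38); the remaining lags stay at or below 0.29.
The dominant spike at lag 2 indicates a seasonal period of 2.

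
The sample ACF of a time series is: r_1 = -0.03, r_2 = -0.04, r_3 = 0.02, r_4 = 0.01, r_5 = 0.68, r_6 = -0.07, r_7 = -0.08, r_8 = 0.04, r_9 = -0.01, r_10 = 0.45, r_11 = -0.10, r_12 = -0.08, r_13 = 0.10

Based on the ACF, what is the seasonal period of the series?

5

The largest autocorrelation is r_5 = 0.68, with a weaker echo at lag 10 (0.45); the remaining lags stay at or below 0.10.
The dominant spike at lag 5 indicates a seasonal period of 5.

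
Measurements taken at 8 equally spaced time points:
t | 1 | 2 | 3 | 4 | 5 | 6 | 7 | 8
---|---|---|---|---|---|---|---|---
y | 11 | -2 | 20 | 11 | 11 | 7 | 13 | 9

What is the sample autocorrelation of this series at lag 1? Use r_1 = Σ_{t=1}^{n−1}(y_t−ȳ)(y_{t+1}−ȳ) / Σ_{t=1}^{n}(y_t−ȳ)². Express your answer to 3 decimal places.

-0.511

Mean ȳ = (11 − 2 + 20 + 11 + 11 + 7 + 13 + 9)/8 = 10.0000
Σ(y_t−ȳ)(y_{t+1}−ȳ) = (-12.0000) + (-120.0000) + (10.0000) + (1.0000) + (-3.0000) + (-9.0000) + (-3.0000) = -136.0000
Denominator Σ(y_t−ȳ)² = 266.0000
r_1 = -136.0000 / 266.0000 = -0.511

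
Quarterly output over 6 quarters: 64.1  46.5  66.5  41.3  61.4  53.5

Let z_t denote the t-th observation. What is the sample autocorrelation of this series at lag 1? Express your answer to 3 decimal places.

Mean z̄ = (64.1 + 46.5 + 66.5 + 41.3 + 61.4 + 53.5)/6 = 55.5500
Σ(z_t−z̄)(z_{t+1}−z̄) = (-77.3775) + (-99.0975) + (-156.0375) + (-83.3625) + (-11.9925) = -427.8675
Denominator Σ(z_t−z̄)² = 516.3950
r_1 = -427.8675 / 516.3950 = -0.829

-0.829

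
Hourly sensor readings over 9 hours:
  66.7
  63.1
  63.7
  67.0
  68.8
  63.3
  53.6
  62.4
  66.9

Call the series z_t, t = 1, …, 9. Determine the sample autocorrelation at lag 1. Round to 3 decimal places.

0.168

Mean z̄ = (66.7 + 63.1 + 63.7 + 67.0 + 68.8 + 63.3 + 53.6 + 62.4 + 66.9)/9 = 63.9444
Numerator Σ_{t=1}^{8}(z_t−z̄)(z_{t+1}−z̄) = 26.9180
Denominator Σ(z_t−z̄)² = 159.8222
r_1 = 26.9180 / 159.8222 = 0.168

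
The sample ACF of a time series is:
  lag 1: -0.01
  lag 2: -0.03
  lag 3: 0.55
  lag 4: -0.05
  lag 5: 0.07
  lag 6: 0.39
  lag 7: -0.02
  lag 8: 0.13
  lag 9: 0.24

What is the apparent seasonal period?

3

The largest autocorrelation is r_3 = 0.55, with weaker echoes at lags 6 (0.39) and 9 (0.24); the remaining lags stay at or below 0.13.
The dominant spike at lag 3 indicates a seasonal period of 3.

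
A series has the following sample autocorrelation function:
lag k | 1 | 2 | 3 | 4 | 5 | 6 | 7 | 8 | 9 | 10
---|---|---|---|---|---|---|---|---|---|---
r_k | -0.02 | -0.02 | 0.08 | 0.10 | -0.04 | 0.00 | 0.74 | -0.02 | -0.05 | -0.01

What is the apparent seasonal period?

7

The largest autocorrelation is r_7 = 0.74; the remaining lags stay at or below 0.10.
The dominant spike at lag 7 indicates a seasonal period of 7.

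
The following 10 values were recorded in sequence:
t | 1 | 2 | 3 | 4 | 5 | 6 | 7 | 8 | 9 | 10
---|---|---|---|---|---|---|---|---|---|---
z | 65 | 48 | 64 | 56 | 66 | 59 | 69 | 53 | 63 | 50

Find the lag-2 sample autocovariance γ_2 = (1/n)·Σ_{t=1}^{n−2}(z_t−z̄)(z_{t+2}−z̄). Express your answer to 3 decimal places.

Mean z̄ = (65 + 48 + 64 + 56 + 66 + 59 + 69 + 53 + 63 + 50)/10 = 59.3000
Σ_{t=1}^{8}(z_t−z̄)(z_{t+2}−z̄) = 257.9200
γ_2 = 257.9200 / 10 = 25.792

25.792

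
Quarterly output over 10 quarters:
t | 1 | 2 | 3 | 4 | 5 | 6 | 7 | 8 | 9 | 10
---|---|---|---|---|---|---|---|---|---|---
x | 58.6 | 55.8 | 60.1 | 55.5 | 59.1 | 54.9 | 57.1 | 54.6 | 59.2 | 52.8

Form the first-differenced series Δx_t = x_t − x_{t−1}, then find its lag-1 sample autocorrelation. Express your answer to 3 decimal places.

First differences Δx: -2.8, 4.3, -4.6, 3.6, -4.2, 2.2, -2.5, 4.6, -6.4
Mean of differences = -0.6444
Numerator Σ(Δx_t−Δx̄)(Δx_{t+1}−Δx̄) = -117.4042
Denominator Σ(Δx_t−Δx̄)² = 147.5622
r_1(Δx) = -117.4042 / 147.5622 = -0.796

-0.796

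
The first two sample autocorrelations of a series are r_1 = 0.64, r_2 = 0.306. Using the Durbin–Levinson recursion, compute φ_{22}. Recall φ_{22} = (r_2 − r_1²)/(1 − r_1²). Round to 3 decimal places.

φ_{22} = (r_2 − r_1²) / (1 − r_1²)
r_1² = (0.64)² = 0.4096
Numerator = 0.306 − 0.4096 = -0.1036; denominator = 1 − 0.4096 = 0.5904
φ_{22} = -0.1036 / 0.5904 = -0.175

-0.175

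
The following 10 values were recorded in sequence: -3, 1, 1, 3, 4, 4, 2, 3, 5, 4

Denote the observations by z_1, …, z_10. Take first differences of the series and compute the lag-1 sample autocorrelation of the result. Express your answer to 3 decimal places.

-0.145

First differences Δz: 4, 0, 2, 1, 0, -2, 1, 2, -1
Mean of differences = 0.7778
Numerator Σ(Δz_t−Δz̄)(Δz_{t+1}−Δz̄) = -3.7160
Denominator Σ(Δz_t−Δz̄)² = 25.5556
r_1(Δz) = -3.7160 / 25.5556 = -0.145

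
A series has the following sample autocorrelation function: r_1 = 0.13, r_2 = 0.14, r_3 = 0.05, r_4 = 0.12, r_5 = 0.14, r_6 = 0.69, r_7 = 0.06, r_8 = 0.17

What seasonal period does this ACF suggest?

The largest autocorrelation is r_6 = 0.69; the remaining lags stay at or below 0.17.
The dominant spike at lag 6 indicates a seasonal period of 6.

6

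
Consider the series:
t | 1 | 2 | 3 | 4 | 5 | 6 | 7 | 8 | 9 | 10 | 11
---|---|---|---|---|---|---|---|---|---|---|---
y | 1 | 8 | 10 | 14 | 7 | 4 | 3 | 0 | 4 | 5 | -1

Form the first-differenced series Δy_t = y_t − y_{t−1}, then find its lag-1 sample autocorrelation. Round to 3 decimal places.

First differences Δy: 7, 2, 4, -7, -3, -1, -3, 4, 1, -6
Mean of differences = -0.2000
Numerator Σ(Δy_t−Δȳ)(Δy_{t+1}−Δȳ) = 6.3600
Denominator Σ(Δy_t−Δȳ)² = 189.6000
r_1(Δy) = 6.3600 / 189.6000 = 0.034

0.034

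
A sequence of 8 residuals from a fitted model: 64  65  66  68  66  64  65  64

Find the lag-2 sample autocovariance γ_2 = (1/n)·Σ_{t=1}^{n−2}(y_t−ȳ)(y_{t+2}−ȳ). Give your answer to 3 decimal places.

-0.391

Mean ȳ = (64 + 65 + 66 + 68 + 66 + 64 + 65 + 64)/8 = 65.2500
Deviations: -1.2500, -0.2500, 0.7500, 2.7500, 0.7500, -1.2500, -0.2500, -1.2500
Σ_{t=1}^{6}(y_t−ȳ)(y_{t+2}−ȳ) = -3.1250
γ_2 = -3.1250 / 8 = -0.391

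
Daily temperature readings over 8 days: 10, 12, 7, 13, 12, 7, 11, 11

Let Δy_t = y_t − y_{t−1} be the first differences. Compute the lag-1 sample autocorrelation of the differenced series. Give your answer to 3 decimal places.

-0.570

First differences Δy: 2, -5, 6, -1, -5, 4, 0
Mean of differences = 0.1429
Numerator Σ(Δy_t−Δȳ)(Δy_{t+1}−Δȳ) = -60.8776
Denominator Σ(Δy_t−Δȳ)² = 106.8571
r_1(Δy) = -60.8776 / 106.8571 = -0.570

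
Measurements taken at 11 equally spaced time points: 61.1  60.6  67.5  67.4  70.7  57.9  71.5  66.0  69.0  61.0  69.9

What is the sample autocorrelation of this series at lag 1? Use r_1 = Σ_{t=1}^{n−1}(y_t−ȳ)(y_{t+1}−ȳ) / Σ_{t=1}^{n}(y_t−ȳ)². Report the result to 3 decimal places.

-0.407

Mean ȳ = (61.1 + 60.6 + 67.5 + 67.4 + 70.7 + 57.9 + 71.5 + 66.0 + 69.0 + 61.0 + 69.9)/11 = 65.6909
Numerator Σ_{t=1}^{10}(y_t−ȳ)(y_{t+1}−ȳ) = -90.9174
Denominator Σ(y_t−ȳ)² = 223.4891
r_1 = -90.9174 / 223.4891 = -0.407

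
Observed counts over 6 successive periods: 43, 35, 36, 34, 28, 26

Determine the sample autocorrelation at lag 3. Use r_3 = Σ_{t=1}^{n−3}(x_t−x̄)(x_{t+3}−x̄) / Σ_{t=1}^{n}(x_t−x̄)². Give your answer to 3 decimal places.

Mean x̄ = (43 + 35 + 36 + 34 + 28 + 26)/6 = 33.6667
Numerator Σ_{t=1}^{3}(x_t−x̄)(x_{t+3}−x̄) = -22.3333
Denominator Σ(x_t−x̄)² = 185.3333
r_3 = -22.3333 / 185.3333 = -0.121

-0.121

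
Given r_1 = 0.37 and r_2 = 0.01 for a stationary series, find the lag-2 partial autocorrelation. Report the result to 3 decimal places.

φ_{22} = (r_2 − r_1²) / (1 − r_1²)
r_1² = (0.37)² = 0.1369
Numerator = 0.01 − 0.1369 = -0.1269; denominator = 1 − 0.1369 = 0.8631
φ_{22} = -0.1269 / 0.8631 = -0.147

-0.147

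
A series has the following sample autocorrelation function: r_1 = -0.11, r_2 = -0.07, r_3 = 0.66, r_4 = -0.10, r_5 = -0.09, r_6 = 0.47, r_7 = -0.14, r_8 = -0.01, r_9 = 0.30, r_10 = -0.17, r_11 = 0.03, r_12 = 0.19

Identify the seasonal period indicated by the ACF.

3

The largest autocorrelation is r_3 = 0.66, with weaker echoes at lags 6 (0.47), 9 (0.30) and 12 (0.19); the remaining lags stay at or below 0.03.
The dominant spike at lag 3 indicates a seasonal period of 3.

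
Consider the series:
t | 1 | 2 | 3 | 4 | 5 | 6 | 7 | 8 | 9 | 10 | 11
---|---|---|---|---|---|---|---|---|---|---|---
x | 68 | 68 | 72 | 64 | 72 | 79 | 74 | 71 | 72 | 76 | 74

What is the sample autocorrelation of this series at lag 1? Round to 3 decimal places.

0.212

Mean x̄ = (68 + 68 + 72 + 64 + 72 + 79 + 74 + 71 + 72 + 76 + 74)/11 = 71.8182
Numerator Σ_{t=1}^{10}(x_t−x̄)(x_{t+1}−x̄) = 35.9669
Denominator Σ(x_t−x̄)² = 169.6364
r_1 = 35.9669 / 169.6364 = 0.212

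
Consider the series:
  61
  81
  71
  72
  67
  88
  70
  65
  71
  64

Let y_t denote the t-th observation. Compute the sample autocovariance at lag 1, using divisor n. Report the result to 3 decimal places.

-18.300

Mean ȳ = (61 + 81 + 71 + 72 + 67 + 88 + 70 + 65 + 71 + 64)/10 = 71.0000
Σ_{t=1}^{9}(y_t−ȳ)(y_{t+1}−ȳ) = -183.0000
γ_1 = -183.0000 / 10 = -18.300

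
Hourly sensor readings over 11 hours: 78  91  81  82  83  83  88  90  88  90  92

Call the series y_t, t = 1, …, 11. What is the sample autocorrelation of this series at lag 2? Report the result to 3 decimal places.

Mean ȳ = (78 + 91 + 81 + 82 + 83 + 83 + 88 + 90 + 88 + 90 + 92)/11 = 86.0000
Numerator Σ_{t=1}^{9}(y_t−ȳ)(y_{t+2}−ȳ) = 61.0000
Denominator Σ(y_t−ȳ)² = 224.0000
r_2 = 61.0000 / 224.0000 = 0.272

0.272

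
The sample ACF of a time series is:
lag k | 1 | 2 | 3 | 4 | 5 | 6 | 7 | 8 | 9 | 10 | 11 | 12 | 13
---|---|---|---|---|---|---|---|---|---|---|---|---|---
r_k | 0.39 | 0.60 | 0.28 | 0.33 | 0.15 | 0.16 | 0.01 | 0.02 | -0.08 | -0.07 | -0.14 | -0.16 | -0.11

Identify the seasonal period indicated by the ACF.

The largest autocorrelation is r_2 = 0.60; the remaining lags stay at or below 0.39.
The dominant spike at lag 2 indicates a seasonal period of 2.

2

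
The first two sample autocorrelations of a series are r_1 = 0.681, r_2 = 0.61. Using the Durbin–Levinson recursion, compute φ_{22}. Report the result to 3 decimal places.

φ_{22} = (r_2 − r_1²) / (1 − r_1²)
r_1² = (0.681)² = 0.463761
Numerator = 0.61 − 0.4638 = 0.1462; denominator = 1 − 0.4638 = 0.5362
φ_{22} = 0.1462 / 0.5362 = 0.273

0.273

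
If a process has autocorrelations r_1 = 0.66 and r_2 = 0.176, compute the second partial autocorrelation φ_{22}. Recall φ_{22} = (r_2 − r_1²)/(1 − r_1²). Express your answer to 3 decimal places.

-0.460

φ_{22} = (r_2 − r_1²) / (1 − r_1²)
r_1² = (0.66)² = 0.4356
Numerator = 0.176 − 0.4356 = -0.2596; denominator = 1 − 0.4356 = 0.5644
φ_{22} = -0.2596 / 0.5644 = -0.460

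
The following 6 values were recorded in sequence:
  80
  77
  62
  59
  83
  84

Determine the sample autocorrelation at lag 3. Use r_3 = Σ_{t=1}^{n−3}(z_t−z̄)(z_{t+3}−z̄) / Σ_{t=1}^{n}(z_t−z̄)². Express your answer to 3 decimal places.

Mean z̄ = (80 + 77 + 62 + 59 + 83 + 84)/6 = 74.1667
Numerator Σ_{t=1}^{3}(z_t−z̄)(z_{t+3}−z̄) = -183.0833
Denominator Σ(z_t−z̄)² = 594.8333
r_3 = -183.0833 / 594.8333 = -0.308

-0.308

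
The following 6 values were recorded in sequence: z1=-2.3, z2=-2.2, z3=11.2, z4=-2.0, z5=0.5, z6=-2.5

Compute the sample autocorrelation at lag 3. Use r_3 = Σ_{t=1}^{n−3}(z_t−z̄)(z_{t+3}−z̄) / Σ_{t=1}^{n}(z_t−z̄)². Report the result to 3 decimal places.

Mean z̄ = (-2.3 − 2.2 + 11.2 − 2.0 + 0.5 − 2.5)/6 = 0.4500
Numerator Σ_{t=1}^{3}(z_t−z̄)(z_{t+3}−z̄) = -25.1075
Denominator Σ(z_t−z̄)² = 144.8550
r_3 = -25.1075 / 144.8550 = -0.173

-0.173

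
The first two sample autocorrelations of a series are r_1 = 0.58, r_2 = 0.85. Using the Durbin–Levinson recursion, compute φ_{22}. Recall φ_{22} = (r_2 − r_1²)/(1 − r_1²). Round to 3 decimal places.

φ_{22} = (r_2 − r_1²) / (1 − r_1²)
r_1² = (0.58)² = 0.3364
Numerator = 0.85 − 0.3364 = 0.5136; denominator = 1 − 0.3364 = 0.6636
φ_{22} = 0.5136 / 0.6636 = 0.774

0.774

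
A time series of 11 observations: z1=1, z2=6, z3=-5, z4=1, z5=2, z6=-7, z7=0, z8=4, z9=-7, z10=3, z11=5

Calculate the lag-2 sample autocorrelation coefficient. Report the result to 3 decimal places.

Mean z̄ = (1 + 6 − 5 + 1 + 2 − 7 + 0 + 4 − 7 + 3 + 5)/11 = 0.2727
Numerator Σ_{t=1}^{9}(z_t−z̄)(z_{t+2}−z̄) = -63.8760
Denominator Σ(z_t−z̄)² = 214.1818
r_2 = -63.8760 / 214.1818 = -0.298

-0.298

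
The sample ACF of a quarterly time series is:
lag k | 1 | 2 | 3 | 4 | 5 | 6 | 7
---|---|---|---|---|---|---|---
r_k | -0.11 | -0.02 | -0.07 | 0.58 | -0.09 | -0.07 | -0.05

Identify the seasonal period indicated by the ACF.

4

The largest autocorrelation is r_4 = 0.58; the remaining lags stay at or below -0.02.
The dominant spike at lag 4 indicates a seasonal period of 4.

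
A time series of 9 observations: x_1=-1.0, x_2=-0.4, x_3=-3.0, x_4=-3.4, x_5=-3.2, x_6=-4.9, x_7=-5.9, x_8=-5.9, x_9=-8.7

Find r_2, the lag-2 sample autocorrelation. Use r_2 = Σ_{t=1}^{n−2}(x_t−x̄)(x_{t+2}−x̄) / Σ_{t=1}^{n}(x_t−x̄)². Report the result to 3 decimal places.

0.269

Mean x̄ = (-1.0 − 0.4 − 3.0 − 3.4 − 3.2 − 4.9 − 5.9 − 5.9 − 8.7)/9 = -4.0444
Numerator Σ_{t=1}^{7}(x_t−x̄)(x_{t+2}−x̄) = 14.5183
Denominator Σ(x_t−x̄)² = 54.0622
r_2 = 14.5183 / 54.0622 = 0.269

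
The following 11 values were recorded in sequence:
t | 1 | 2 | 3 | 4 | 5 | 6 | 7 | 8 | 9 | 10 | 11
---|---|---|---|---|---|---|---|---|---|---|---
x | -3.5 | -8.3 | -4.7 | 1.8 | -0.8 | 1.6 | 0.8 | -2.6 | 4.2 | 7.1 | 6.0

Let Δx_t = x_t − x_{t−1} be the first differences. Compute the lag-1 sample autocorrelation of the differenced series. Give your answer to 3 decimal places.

-0.256

First differences Δx: -4.8, 3.6, 6.5, -2.6, 2.4, -0.8, -3.4, 6.8, 2.9, -1.1
Mean of differences = 0.9500
Numerator Σ(Δx_t−Δx̄)(Δx_{t+1}−Δx̄) = -38.3425
Denominator Σ(Δx_t−Δx̄)² = 149.8050
r_1(Δx) = -38.3425 / 149.8050 = -0.256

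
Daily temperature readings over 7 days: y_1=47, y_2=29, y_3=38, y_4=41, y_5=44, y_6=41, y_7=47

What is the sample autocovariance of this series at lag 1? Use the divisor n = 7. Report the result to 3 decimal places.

-5.143

Mean ȳ = (47 + 29 + 38 + 41 + 44 + 41 + 47)/7 = 41.0000
Σ_{t=1}^{6}(y_t−ȳ)(y_{t+1}−ȳ) = -36.0000
γ_1 = -36.0000 / 7 = -5.143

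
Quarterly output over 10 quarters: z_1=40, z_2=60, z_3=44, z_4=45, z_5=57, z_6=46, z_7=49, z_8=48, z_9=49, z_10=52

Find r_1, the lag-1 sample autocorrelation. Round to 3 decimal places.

Mean z̄ = (40 + 60 + 44 + 45 + 57 + 46 + 49 + 48 + 49 + 52)/10 = 49.0000
Numerator Σ_{t=1}^{9}(z_t−z̄)(z_{t+1}−z̄) = -190.0000
Denominator Σ(z_t−z̄)² = 326.0000
r_1 = -190.0000 / 326.0000 = -0.583

-0.583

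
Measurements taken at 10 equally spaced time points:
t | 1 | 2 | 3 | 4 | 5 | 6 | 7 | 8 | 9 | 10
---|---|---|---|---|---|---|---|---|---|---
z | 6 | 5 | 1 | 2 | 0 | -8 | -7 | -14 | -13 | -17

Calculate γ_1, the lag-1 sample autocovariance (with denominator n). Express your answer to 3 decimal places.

42.075

Mean z̄ = (6 + 5 + 1 + 2 + 0 − 8 − 7 − 14 − 13 − 17)/10 = -4.5000
Σ_{t=1}^{9}(z_t−z̄)(z_{t+1}−z̄) = 420.7500
γ_1 = 420.7500 / 10 = 42.075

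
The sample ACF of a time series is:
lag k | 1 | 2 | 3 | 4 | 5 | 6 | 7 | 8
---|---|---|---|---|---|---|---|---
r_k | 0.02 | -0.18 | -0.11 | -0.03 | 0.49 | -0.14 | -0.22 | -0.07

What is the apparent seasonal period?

5

The largest autocorrelation is r_5 = 0.49; the remaining lags stay at or below 0.02.
The dominant spike at lag 5 indicates a seasonal period of 5.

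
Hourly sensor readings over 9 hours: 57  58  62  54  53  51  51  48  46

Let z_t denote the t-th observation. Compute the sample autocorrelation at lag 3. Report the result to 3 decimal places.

Mean z̄ = (57 + 58 + 62 + 54 + 53 + 51 + 51 + 48 + 46)/9 = 53.3333
Σ(z_t−z̄)(z_{t+3}−z̄) = (2.4444) + (-1.5556) + (-20.2222) + (-1.5556) + (1.7778) + (17.1111) = -2.0000
Denominator Σ(z_t−z̄)² = 204.0000
r_3 = -2.0000 / 204.0000 = -0.010

-0.010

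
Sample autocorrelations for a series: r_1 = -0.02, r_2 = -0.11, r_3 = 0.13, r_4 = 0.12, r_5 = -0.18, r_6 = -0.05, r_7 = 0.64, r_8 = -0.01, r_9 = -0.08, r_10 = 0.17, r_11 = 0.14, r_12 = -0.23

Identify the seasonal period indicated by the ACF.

The largest autocorrelation is r_7 = 0.64; the remaining lags stay at or below 0.17.
The dominant spike at lag 7 indicates a seasonal period of 7.

7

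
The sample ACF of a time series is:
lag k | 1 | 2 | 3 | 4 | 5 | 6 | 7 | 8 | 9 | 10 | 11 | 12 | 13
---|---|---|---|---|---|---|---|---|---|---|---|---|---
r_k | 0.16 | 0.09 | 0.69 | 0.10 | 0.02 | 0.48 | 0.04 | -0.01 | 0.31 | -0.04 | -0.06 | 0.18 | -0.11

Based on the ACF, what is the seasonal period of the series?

The largest autocorrelation is r_3 = 0.69, with weaker echoes at lags 6 (0.48), 9 (0.31) and 12 (0.18); the remaining lags stay at or below 0.16.
The dominant spike at lag 3 indicates a seasonal period of 3.

3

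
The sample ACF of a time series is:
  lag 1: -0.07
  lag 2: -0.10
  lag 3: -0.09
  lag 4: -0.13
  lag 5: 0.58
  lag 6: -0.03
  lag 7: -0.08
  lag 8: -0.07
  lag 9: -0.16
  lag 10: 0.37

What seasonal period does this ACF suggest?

5

The largest autocorrelation is r_5 = 0.58, with a weaker echo at lag 10 (0.37); the remaining lags stay at or below -0.03.
The dominant spike at lag 5 indicates a seasonal period of 5.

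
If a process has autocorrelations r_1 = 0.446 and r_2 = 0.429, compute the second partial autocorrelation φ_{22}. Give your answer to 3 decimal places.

0.287

φ_{22} = (r_2 − r_1²) / (1 − r_1²)
r_1² = (0.446)² = 0.198916
Numerator = 0.429 − 0.1989 = 0.2301; denominator = 1 − 0.1989 = 0.8011
φ_{22} = 0.2301 / 0.8011 = 0.287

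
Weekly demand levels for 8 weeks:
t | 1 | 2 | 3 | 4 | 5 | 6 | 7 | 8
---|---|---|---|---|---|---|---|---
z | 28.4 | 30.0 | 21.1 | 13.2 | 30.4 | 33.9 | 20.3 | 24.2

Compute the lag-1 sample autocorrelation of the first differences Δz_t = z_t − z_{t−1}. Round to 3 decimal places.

First differences Δz: 1.6, -8.9, -7.9, 17.2, 3.5, -13.6, 3.9
Mean of differences = -0.6000
Numerator Σ(Δz_t−Δz̄)(Δz_{t+1}−Δz̄) = -126.4300
Denominator Σ(Δz_t−Δz̄)² = 649.9200
r_1(Δz) = -126.4300 / 649.9200 = -0.195

-0.195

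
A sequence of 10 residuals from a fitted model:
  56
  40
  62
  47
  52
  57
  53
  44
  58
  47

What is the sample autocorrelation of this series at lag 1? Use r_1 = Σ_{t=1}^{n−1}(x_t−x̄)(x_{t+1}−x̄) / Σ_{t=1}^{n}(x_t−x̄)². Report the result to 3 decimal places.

-0.691

Mean x̄ = (56 + 40 + 62 + 47 + 52 + 57 + 53 + 44 + 58 + 47)/10 = 51.6000
Numerator Σ_{t=1}^{9}(x_t−x̄)(x_{t+1}−x̄) = -300.3600
Denominator Σ(x_t−x̄)² = 434.4000
r_1 = -300.3600 / 434.4000 = -0.691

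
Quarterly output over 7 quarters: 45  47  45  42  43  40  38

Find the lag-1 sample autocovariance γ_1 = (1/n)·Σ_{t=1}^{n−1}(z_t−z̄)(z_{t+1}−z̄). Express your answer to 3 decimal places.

Mean z̄ = (45 + 47 + 45 + 42 + 43 + 40 + 38)/7 = 42.8571
Σ_{t=1}^{6}(z_t−z̄)(z_{t+1}−z̄) = 29.2653
γ_1 = 29.2653 / 7 = 4.181

4.181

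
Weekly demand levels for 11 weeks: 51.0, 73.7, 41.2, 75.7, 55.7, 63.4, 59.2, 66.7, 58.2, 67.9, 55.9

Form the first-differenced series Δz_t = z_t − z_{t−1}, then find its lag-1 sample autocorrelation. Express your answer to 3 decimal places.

First differences Δz: 22.7, -32.5, 34.5, -20.0, 7.7, -4.2, 7.5, -8.5, 9.7, -12.0
Mean of differences = 0.4900
Numerator Σ(Δz_t−Δz̄)(Δz_{t+1}−Δz̄) = -3026.8381
Denominator Σ(Δz_t−Δz̄)² = 3602.9090
r_1(Δz) = -3026.8381 / 3602.9090 = -0.840

-0.840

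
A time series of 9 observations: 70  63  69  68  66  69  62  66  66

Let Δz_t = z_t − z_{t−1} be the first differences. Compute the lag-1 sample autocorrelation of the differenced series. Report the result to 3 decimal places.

First differences Δz: -7, 6, -1, -2, 3, -7, 4, 0
Mean of differences = -0.5000
Numerator Σ(Δz_t−Δz̄)(Δz_{t+1}−Δz̄) = -99.7500
Denominator Σ(Δz_t−Δz̄)² = 162.0000
r_1(Δz) = -99.7500 / 162.0000 = -0.616

-0.616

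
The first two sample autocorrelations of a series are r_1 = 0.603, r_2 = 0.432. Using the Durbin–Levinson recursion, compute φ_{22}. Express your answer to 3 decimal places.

φ_{22} = (r_2 − r_1²) / (1 − r_1²)
r_1² = (0.603)² = 0.363609
Numerator = 0.432 − 0.3636 = 0.0684; denominator = 1 − 0.3636 = 0.6364
φ_{22} = 0.0684 / 0.6364 = 0.107

0.107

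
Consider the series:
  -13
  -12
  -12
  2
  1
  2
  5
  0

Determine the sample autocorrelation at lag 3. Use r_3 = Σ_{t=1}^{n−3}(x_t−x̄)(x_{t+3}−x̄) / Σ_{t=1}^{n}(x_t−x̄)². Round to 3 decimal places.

-0.190

Mean x̄ = (-13 − 12 − 12 + 2 + 1 + 2 + 5 + 0)/8 = -3.3750
Deviations from mean: -9.6250, -8.6250, -8.6250, 5.3750, 4.3750, 5.3750, 8.3750, 3.3750
Numerator Σ_{t=1}^{5}(x_t−x̄)(x_{t+3}−x̄) = -76.0469
Denominator Σ(x_t−x̄)² = 399.8750
r_3 = -76.0469 / 399.8750 = -0.190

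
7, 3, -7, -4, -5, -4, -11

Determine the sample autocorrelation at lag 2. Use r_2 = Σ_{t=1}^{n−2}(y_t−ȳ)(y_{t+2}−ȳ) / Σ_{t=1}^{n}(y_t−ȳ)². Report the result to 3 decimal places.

Mean ȳ = (7 + 3 − 7 − 4 − 5 − 4 − 11)/7 = -3.0000
Deviations from mean: 10.0000, 6.0000, -4.0000, -1.0000, -2.0000, -1.0000, -8.0000
Σ(y_t−ȳ)(y_{t+2}−ȳ) = (-40.0000) + (-6.0000) + (8.0000) + (1.0000) + (16.0000) = -21.0000
Denominator Σ(y_t−ȳ)² = 222.0000
r_2 = -21.0000 / 222.0000 = -0.095

-0.095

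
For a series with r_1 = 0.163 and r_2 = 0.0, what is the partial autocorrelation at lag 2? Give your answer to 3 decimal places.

-0.027

φ_{22} = (r_2 − r_1²) / (1 − r_1²)
r_1² = (0.163)² = 0.026569
Numerator = 0.0 − 0.0266 = -0.0266; denominator = 1 − 0.0266 = 0.9734
φ_{22} = -0.0266 / 0.9734 = -0.027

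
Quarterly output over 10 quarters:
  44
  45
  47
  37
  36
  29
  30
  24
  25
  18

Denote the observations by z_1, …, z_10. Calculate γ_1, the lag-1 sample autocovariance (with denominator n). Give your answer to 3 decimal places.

Mean z̄ = (44 + 45 + 47 + 37 + 36 + 29 + 30 + 24 + 25 + 18)/10 = 33.5000
Σ_{t=1}^{9}(z_t−z̄)(z_{t+1}−z̄) = 582.2500
γ_1 = 582.2500 / 10 = 58.225

58.225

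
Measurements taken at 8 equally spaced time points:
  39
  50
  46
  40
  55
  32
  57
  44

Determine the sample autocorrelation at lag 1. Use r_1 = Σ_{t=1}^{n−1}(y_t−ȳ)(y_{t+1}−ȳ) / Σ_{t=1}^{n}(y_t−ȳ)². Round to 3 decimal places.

-0.764

Mean ȳ = (39 + 50 + 46 + 40 + 55 + 32 + 57 + 44)/8 = 45.3750
Σ(y_t−ȳ)(y_{t+1}−ȳ) = (-29.4844) + (2.8906) + (-3.3594) + (-51.7344) + (-128.7344) + (-155.4844) + (-15.9844) = -381.8906
Denominator Σ(y_t−ȳ)² = 499.8750
r_1 = -381.8906 / 499.8750 = -0.764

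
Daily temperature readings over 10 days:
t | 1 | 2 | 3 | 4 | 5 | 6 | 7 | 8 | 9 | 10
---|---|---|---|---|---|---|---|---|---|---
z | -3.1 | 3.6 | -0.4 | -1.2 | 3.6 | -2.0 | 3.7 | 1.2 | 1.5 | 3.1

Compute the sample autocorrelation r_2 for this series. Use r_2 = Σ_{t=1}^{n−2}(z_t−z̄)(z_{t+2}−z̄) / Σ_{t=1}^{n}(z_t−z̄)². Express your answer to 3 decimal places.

Mean z̄ = (-3.1 + 3.6 − 0.4 − 1.2 + 3.6 − 2.0 + 3.7 + 1.2 + 1.5 + 3.1)/10 = 1.0000
Numerator Σ_{t=1}^{8}(z_t−z̄)(z_{t+2}−z̄) = 11.1700
Denominator Σ(z_t−z̄)² = 58.1200
r_2 = 11.1700 / 58.1200 = 0.192

0.192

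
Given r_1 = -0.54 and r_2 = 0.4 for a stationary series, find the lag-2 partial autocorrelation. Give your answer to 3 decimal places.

0.153

φ_{22} = (r_2 − r_1²) / (1 − r_1²)
r_1² = (-0.54)² = 0.2916
Numerator = 0.4 − 0.2916 = 0.1084; denominator = 1 − 0.2916 = 0.7084
φ_{22} = 0.1084 / 0.7084 = 0.153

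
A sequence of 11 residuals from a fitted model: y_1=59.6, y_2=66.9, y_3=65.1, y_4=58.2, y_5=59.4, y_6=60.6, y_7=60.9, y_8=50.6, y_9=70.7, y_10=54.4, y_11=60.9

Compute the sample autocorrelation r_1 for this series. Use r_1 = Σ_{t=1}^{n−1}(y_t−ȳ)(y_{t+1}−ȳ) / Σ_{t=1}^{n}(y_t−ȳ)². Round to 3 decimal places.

-0.500

Mean ȳ = (59.6 + 66.9 + 65.1 + 58.2 + 59.4 + 60.6 + 60.9 + 50.6 + 70.7 + 54.4 + 60.9)/11 = 60.6636
Numerator Σ_{t=1}^{10}(y_t−ȳ)(y_{t+1}−ȳ) = -154.4431
Denominator Σ(y_t−ȳ)² = 308.7255
r_1 = -154.4431 / 308.7255 = -0.500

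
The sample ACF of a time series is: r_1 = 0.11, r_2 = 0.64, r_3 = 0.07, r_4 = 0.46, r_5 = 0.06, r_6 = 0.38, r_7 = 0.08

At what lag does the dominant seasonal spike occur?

2

The largest autocorrelation is r_2 = 0.64, with weaker echoes at lags 4 (0.46) and 6 (0.38); the remaining lags stay at or below 0.11.
The dominant spike at lag 2 indicates a seasonal period of 2.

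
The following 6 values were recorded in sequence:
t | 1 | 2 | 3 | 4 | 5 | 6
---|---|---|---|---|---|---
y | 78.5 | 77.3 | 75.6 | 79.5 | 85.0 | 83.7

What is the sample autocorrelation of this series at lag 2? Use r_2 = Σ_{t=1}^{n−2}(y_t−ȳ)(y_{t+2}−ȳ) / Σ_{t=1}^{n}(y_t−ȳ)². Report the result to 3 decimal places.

-0.239

Mean ȳ = (78.5 + 77.3 + 75.6 + 79.5 + 85.0 + 83.7)/6 = 79.9333
Deviations from mean: -1.4333, -2.6333, -4.3333, -0.4333, 5.0667, 3.7667
Numerator Σ_{t=1}^{4}(y_t−ȳ)(y_{t+2}−ȳ) = -16.2356
Denominator Σ(y_t−ȳ)² = 67.8133
r_2 = -16.2356 / 67.8133 = -0.239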